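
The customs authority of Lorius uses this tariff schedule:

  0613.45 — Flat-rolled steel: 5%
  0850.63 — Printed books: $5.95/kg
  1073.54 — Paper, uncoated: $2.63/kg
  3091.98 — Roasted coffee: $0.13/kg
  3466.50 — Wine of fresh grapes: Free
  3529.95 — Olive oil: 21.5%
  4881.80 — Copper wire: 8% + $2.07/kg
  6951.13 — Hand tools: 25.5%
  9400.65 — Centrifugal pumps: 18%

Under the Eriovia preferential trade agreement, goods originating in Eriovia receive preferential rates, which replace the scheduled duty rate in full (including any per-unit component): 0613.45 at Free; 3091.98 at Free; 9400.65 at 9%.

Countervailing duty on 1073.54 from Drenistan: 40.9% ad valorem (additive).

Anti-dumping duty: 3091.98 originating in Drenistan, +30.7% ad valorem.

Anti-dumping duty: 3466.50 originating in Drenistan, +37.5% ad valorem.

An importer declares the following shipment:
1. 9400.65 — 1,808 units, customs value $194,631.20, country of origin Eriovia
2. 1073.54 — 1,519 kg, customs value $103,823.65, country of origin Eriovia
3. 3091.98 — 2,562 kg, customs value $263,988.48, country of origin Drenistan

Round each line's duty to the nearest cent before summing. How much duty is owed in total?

Line 1 (9400.65, Eriovia, 1,808 units, $194,631.20):
Base rate for 9400.65 is 18%.
Origin Eriovia qualifies under the Lorius–Eriovia agreement and 9400.65 is covered: preferential rate 9% applies instead.
Duty = $194,631.20 × 9% = $17,516.81.
Line 2 (1073.54, Eriovia, 1,519 kg, $103,823.65):
Base rate for 1073.54 is $2.63/kg.
Origin Eriovia is the FTA partner but 1073.54 is not on the preference list; base rate stands.
The additional-duty order on 1073.54 targets Drenistan, not Eriovia; it does not apply.
Duty = 1,519 × $2.63 = $3,994.97.
Line 3 (3091.98, Drenistan, 2,562 kg, $263,988.48):
Base rate for 3091.98 is $0.13/kg.
3091.98 has an FTA preferential rate, but origin Drenistan is not Eriovia; base rate stands.
Additional duty on 3091.98 from Drenistan: +30.7% ad valorem. Applied ad valorem rate = 30.7%.
Duty = $263,988.48 × 30.7% + 2,562 × $0.13 = $81,377.52.
Total = $17,516.81 + $3,994.97 + $81,377.52 = $102,889.30.

$102,889.30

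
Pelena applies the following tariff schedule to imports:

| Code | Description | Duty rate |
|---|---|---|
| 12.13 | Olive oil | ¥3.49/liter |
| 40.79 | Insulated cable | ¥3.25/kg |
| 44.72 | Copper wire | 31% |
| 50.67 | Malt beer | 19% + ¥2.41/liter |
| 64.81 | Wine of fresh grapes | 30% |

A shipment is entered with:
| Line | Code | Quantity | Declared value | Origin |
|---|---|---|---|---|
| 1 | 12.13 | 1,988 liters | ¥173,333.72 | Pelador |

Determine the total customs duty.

Line 1 (12.13, Pelador, 1,988 liters, ¥173,333.72):
Base rate for 12.13 is ¥3.49/liter.
Duty = 1,988 × ¥3.49 = ¥6,938.12.

¥6,938.12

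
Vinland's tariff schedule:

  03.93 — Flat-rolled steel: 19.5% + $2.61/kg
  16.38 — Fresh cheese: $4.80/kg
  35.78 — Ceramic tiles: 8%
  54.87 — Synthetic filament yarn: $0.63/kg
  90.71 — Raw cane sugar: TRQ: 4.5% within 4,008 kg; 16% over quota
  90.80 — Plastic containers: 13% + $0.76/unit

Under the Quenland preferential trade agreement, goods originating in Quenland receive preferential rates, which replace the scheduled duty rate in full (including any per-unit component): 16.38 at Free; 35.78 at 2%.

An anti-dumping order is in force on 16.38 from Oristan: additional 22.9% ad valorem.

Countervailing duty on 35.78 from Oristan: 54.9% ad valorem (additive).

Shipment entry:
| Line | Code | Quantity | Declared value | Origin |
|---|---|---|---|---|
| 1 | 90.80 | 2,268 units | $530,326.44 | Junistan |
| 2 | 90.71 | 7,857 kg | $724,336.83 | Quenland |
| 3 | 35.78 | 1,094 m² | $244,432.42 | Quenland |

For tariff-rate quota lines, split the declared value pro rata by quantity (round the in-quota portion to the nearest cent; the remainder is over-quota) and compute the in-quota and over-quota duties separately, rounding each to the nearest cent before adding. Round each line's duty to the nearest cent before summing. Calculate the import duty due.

Line 1 (90.80, Junistan, 2,268 units, $530,326.44):
Base rate for 90.80 is 13% + $0.76/unit.
Duty = $530,326.44 × 13% + 2,268 × $0.76 = $70,666.12.
Line 2 (90.71, Quenland, 7,857 kg, $724,336.83):
Code 90.71 is under a tariff-rate quota (threshold 4,008 kg). In-quota: 4,008 kg at 4.5%; over-quota: 3,849 kg at 16%.
Pro-rata value split: in-quota = $724,336.83 × 4,008/7,857 = $369,497.52; over-quota = $724,336.83 − $369,497.52 = $354,839.31.
In-quota duty = $369,497.52 × 4.5% = $16,627.39. Over-quota duty = $354,839.31 × 16% = $56,774.29.
Line duty = $16,627.39 + $56,774.29 = $73,401.68.
Line 3 (35.78, Quenland, 1,094 m², $244,432.42):
Base rate for 35.78 is 8%.
Origin Quenland qualifies under the Vinland–Quenland agreement and 35.78 is covered: preferential rate 2% applies instead.
The additional-duty order on 35.78 targets Oristan, not Quenland; it does not apply.
Duty = $244,432.42 × 2% = $4,888.65.
Total = $70,666.12 + $73,401.68 + $4,888.65 = $148,956.45.

$148,956.45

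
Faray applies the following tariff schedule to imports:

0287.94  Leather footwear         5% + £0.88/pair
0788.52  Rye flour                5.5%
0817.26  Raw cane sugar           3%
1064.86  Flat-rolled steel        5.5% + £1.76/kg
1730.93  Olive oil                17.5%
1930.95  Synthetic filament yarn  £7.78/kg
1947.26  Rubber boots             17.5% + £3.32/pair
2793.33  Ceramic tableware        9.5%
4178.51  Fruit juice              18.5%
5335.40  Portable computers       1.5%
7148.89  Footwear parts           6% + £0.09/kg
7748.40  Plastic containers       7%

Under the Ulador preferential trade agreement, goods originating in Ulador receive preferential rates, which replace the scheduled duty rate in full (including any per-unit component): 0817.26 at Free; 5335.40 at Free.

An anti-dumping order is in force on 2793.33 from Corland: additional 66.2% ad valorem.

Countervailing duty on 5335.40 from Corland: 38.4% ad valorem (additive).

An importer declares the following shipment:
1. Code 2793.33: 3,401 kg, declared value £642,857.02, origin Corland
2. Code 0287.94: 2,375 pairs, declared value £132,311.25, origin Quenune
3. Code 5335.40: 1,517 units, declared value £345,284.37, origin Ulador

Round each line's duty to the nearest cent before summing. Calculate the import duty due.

£495,348.32

Line 1 (2793.33, Corland, 3,401 kg, £642,857.02):
Base rate for 2793.33 is 9.5%.
Additional duty on 2793.33 from Corland: +66.2%. Applied ad valorem rate: 9.5% + 66.2% = 75.7%.
Duty = £642,857.02 × 75.7% = £486,642.76.
Line 2 (0287.94, Quenune, 2,375 pairs, £132,311.25):
Base rate for 0287.94 is 5% + £0.88/pair.
Duty = £132,311.25 × 5% + 2,375 × £0.88 = £8,705.56.
Line 3 (5335.40, Ulador, 1,517 units, £345,284.37):
Base rate for 5335.40 is 1.5%.
Origin Ulador qualifies under the Faray–Ulador agreement and 5335.40 is covered: preferential rate Free applies instead.
The additional-duty order on 5335.40 targets Corland, not Ulador; it does not apply.
Duty = £345,284.37 × 0% = £0.00.
Total = £486,642.76 + £8,705.56 + £0.00 = £495,348.32.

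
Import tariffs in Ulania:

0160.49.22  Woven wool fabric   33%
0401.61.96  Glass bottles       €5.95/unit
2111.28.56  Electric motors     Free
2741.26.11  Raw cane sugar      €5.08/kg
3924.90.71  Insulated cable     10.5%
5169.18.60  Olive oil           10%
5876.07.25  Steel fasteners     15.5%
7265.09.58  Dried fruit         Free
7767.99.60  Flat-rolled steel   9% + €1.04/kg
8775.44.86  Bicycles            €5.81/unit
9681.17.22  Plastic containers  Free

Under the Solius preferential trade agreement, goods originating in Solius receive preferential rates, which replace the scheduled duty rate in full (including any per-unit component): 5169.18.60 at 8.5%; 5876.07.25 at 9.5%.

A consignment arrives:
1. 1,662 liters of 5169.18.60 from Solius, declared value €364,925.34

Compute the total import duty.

Line 1 (5169.18.60, Solius, 1,662 liters, €364,925.34):
Base rate for 5169.18.60 is 10%.
Origin Solius qualifies under the Ulania–Solius agreement and 5169.18.60 is covered: preferential rate 8.5% applies instead.
Duty = €364,925.34 × 8.5% = €31,018.65.

€31,018.65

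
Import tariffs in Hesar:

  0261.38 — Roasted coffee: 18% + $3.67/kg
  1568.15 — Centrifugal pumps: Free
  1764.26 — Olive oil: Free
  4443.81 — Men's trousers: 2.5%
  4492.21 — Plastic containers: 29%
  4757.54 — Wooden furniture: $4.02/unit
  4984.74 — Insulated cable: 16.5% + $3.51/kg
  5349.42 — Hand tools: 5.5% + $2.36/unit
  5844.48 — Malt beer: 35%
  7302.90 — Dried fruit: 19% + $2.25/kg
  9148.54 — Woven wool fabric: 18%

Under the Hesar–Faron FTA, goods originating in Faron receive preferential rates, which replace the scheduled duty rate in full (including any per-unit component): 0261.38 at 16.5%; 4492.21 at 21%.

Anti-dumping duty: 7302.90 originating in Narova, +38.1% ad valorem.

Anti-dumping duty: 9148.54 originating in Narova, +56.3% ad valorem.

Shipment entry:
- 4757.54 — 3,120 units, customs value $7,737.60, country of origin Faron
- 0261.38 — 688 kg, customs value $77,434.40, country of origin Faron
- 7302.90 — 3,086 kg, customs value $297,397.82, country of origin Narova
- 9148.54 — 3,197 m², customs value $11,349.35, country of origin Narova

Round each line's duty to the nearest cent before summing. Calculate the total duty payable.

$210,509.31

Line 1 (4757.54, Faron, 3,120 units, $7,737.60):
Base rate for 4757.54 is $4.02/unit.
Origin Faron is the FTA partner but 4757.54 is not on the preference list; base rate stands.
Duty = 3,120 × $4.02 = $12,542.40.
Line 2 (0261.38, Faron, 688 kg, $77,434.40):
Base rate for 0261.38 is 18% + $3.67/kg.
Origin Faron qualifies under the Hesar–Faron agreement and 0261.38 is covered: preferential rate 16.5% applies instead.
Duty = $77,434.40 × 16.5% = $12,776.68.
Line 3 (7302.90, Narova, 3,086 kg, $297,397.82):
Base rate for 7302.90 is 19% + $2.25/kg.
Additional duty on 7302.90 from Narova: +38.1%. Applied ad valorem rate: 19% + 38.1% = 57.1%.
Duty = $297,397.82 × 57.1% + 3,086 × $2.25 = $176,757.66.
Line 4 (9148.54, Narova, 3,197 m², $11,349.35):
Base rate for 9148.54 is 18%.
Additional duty on 9148.54 from Narova: +56.3%. Applied ad valorem rate: 18% + 56.3% = 74.3%.
Duty = $11,349.35 × 74.3% = $8,432.57.
Total = $12,542.40 + $12,776.68 + $176,757.66 + $8,432.57 = $210,509.31.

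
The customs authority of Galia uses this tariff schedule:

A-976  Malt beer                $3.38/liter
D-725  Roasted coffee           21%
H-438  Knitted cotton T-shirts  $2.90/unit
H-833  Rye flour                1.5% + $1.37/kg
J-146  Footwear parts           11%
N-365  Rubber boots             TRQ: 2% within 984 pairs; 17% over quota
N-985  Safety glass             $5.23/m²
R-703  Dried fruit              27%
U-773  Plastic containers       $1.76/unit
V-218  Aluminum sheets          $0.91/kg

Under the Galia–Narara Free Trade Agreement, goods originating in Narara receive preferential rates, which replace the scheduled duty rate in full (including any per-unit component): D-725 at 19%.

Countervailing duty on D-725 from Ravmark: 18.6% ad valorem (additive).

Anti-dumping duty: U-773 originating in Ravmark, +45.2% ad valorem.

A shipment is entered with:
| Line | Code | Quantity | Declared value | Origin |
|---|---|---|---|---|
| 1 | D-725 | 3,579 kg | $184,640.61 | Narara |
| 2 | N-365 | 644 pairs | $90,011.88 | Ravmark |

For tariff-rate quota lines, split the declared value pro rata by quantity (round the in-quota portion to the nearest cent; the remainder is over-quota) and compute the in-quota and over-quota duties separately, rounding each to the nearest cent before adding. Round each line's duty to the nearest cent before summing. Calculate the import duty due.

$36,881.96

Line 1 (D-725, Narara, 3,579 kg, $184,640.61):
Base rate for D-725 is 21%.
Origin Narara qualifies under the Galia–Narara agreement and D-725 is covered: preferential rate 19% applies instead.
The additional-duty order on D-725 targets Ravmark, not Narara; it does not apply.
Duty = $184,640.61 × 19% = $35,081.72.
Line 2 (N-365, Ravmark, 644 pairs, $90,011.88):
Code N-365 is under a tariff-rate quota (threshold 984 pairs). Quantity 644 pairs is within the quota, so the in-quota rate 2% applies to the full value.
Duty = $90,011.88 × 2% = $1,800.24.
Total = $35,081.72 + $1,800.24 = $36,881.96.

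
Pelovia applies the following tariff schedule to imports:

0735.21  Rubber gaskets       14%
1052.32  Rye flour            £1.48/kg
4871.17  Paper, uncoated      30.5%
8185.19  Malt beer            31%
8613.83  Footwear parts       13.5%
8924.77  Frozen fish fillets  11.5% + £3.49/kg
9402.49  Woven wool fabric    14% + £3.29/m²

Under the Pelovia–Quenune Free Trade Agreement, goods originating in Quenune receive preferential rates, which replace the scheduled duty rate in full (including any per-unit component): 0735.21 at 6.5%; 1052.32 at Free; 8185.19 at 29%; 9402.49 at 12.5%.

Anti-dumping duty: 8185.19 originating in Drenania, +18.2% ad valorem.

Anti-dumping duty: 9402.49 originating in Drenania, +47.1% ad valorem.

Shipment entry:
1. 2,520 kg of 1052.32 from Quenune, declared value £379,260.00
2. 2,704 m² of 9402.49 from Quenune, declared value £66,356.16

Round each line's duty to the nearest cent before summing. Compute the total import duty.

Line 1 (1052.32, Quenune, 2,520 kg, £379,260.00):
Base rate for 1052.32 is £1.48/kg.
Origin Quenune qualifies under the Pelovia–Quenune agreement and 1052.32 is covered: preferential rate Free applies instead.
Duty = £379,260.00 × 0% = £0.00.
Line 2 (9402.49, Quenune, 2,704 m², £66,356.16):
Base rate for 9402.49 is 14% + £3.29/m².
Origin Quenune qualifies under the Pelovia–Quenune agreement and 9402.49 is covered: preferential rate 12.5% applies instead.
The additional-duty order on 9402.49 targets Drenania, not Quenune; it does not apply.
Duty = £66,356.16 × 12.5% = £8,294.52.
Total = £0.00 + £8,294.52 = £8,294.52.

£8,294.52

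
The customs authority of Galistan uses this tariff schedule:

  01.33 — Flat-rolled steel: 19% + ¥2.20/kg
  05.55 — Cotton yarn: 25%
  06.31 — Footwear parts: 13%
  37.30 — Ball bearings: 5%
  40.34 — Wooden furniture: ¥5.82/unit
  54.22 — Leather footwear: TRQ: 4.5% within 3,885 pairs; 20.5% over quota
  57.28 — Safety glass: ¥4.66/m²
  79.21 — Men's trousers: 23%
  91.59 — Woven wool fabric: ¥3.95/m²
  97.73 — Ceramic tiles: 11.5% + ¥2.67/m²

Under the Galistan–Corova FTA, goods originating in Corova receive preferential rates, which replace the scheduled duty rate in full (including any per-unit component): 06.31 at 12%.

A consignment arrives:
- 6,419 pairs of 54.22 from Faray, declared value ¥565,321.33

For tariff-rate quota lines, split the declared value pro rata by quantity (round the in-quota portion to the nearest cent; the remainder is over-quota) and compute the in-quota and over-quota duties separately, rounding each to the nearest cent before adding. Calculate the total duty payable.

Line 1 (54.22, Faray, 6,419 pairs, ¥565,321.33):
Code 54.22 is under a tariff-rate quota (threshold 3,885 pairs). In-quota: 3,885 pairs at 4.5%; over-quota: 2,534 pairs at 20.5%.
Pro-rata value split: in-quota = ¥565,321.33 × 3,885/6,419 = ¥342,151.95; over-quota = ¥565,321.33 − ¥342,151.95 = ¥223,169.38.
In-quota duty = ¥342,151.95 × 4.5% = ¥15,396.84. Over-quota duty = ¥223,169.38 × 20.5% = ¥45,749.72.
Line duty = ¥15,396.84 + ¥45,749.72 = ¥61,146.56.

¥61,146.56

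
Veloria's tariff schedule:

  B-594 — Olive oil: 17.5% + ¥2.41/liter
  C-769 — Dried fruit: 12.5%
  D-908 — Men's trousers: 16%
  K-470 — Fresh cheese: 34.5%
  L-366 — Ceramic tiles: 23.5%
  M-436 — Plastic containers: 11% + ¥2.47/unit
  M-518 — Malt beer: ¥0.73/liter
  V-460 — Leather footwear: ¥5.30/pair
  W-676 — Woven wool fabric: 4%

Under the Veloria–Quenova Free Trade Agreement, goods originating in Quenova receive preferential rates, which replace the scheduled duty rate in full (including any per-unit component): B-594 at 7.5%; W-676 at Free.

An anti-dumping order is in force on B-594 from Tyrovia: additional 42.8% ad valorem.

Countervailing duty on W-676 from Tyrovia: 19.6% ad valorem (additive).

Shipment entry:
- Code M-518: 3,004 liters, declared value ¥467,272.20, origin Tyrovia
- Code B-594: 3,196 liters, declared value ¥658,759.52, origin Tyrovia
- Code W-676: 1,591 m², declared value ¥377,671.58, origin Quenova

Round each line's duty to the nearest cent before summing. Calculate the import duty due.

Line 1 (M-518, Tyrovia, 3,004 liters, ¥467,272.20):
Base rate for M-518 is ¥0.73/liter.
Duty = 3,004 × ¥0.73 = ¥2,192.92.
Line 2 (B-594, Tyrovia, 3,196 liters, ¥658,759.52):
Base rate for B-594 is 17.5% + ¥2.41/liter.
B-594 has an FTA preferential rate, but origin Tyrovia is not Quenova; base rate stands.
Additional duty on B-594 from Tyrovia: +42.8%. Applied ad valorem rate: 17.5% + 42.8% = 60.3%.
Duty = ¥658,759.52 × 60.3% + 3,196 × ¥2.41 = ¥404,934.35.
Line 3 (W-676, Quenova, 1,591 m², ¥377,671.58):
Base rate for W-676 is 4%.
Origin Quenova qualifies under the Veloria–Quenova agreement and W-676 is covered: preferential rate Free applies instead.
The additional-duty order on W-676 targets Tyrovia, not Quenova; it does not apply.
Duty = ¥377,671.58 × 0% = ¥0.00.
Total = ¥2,192.92 + ¥404,934.35 + ¥0.00 = ¥407,127.27.

¥407,127.27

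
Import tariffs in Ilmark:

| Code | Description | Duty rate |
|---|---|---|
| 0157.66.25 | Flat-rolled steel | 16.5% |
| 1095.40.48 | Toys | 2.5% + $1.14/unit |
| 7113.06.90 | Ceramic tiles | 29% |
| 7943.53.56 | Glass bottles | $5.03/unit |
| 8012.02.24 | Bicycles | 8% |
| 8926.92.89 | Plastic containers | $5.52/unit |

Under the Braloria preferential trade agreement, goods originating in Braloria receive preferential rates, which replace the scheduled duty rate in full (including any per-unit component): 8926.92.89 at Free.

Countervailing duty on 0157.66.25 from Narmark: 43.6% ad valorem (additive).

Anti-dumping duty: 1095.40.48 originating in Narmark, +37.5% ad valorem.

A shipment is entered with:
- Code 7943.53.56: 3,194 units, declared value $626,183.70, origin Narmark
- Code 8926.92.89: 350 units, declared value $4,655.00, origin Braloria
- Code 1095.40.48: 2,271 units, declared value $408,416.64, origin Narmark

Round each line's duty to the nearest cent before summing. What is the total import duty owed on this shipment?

Line 1 (7943.53.56, Narmark, 3,194 units, $626,183.70):
Base rate for 7943.53.56 is $5.03/unit.
Duty = 3,194 × $5.03 = $16,065.82.
Line 2 (8926.92.89, Braloria, 350 units, $4,655.00):
Base rate for 8926.92.89 is $5.52/unit.
Origin Braloria qualifies under the Ilmark–Braloria agreement and 8926.92.89 is covered: preferential rate Free applies instead.
Duty = $4,655.00 × 0% = $0.00.
Line 3 (1095.40.48, Narmark, 2,271 units, $408,416.64):
Base rate for 1095.40.48 is 2.5% + $1.14/unit.
Additional duty on 1095.40.48 from Narmark: +37.5%. Applied ad valorem rate: 2.5% + 37.5% = 40%.
Duty = $408,416.64 × 40% + 2,271 × $1.14 = $165,955.60.
Total = $16,065.82 + $0.00 + $165,955.60 = $182,021.42.

$182,021.42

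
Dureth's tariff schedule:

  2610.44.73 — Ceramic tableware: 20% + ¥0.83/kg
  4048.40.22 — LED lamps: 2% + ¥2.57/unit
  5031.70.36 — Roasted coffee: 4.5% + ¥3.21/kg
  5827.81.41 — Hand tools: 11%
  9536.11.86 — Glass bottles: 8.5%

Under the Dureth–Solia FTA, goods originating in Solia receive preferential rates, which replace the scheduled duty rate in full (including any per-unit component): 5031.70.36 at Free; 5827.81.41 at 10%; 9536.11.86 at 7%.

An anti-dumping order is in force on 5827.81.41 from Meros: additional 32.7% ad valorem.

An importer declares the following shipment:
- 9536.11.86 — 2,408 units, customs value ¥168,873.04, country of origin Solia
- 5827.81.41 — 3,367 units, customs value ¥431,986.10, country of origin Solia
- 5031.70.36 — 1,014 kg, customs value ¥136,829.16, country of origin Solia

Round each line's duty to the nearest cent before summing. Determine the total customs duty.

Line 1 (9536.11.86, Solia, 2,408 units, ¥168,873.04):
Base rate for 9536.11.86 is 8.5%.
Origin Solia qualifies under the Dureth–Solia agreement and 9536.11.86 is covered: preferential rate 7% applies instead.
Duty = ¥168,873.04 × 7% = ¥11,821.11.
Line 2 (5827.81.41, Solia, 3,367 units, ¥431,986.10):
Base rate for 5827.81.41 is 11%.
Origin Solia qualifies under the Dureth–Solia agreement and 5827.81.41 is covered: preferential rate 10% applies instead.
The additional-duty order on 5827.81.41 targets Meros, not Solia; it does not apply.
Duty = ¥431,986.10 × 10% = ¥43,198.61.
Line 3 (5031.70.36, Solia, 1,014 kg, ¥136,829.16):
Base rate for 5031.70.36 is 4.5% + ¥3.21/kg.
Origin Solia qualifies under the Dureth–Solia agreement and 5031.70.36 is covered: preferential rate Free applies instead.
Duty = ¥136,829.16 × 0% = ¥0.00.
Total = ¥11,821.11 + ¥43,198.61 + ¥0.00 = ¥55,019.72.

¥55,019.72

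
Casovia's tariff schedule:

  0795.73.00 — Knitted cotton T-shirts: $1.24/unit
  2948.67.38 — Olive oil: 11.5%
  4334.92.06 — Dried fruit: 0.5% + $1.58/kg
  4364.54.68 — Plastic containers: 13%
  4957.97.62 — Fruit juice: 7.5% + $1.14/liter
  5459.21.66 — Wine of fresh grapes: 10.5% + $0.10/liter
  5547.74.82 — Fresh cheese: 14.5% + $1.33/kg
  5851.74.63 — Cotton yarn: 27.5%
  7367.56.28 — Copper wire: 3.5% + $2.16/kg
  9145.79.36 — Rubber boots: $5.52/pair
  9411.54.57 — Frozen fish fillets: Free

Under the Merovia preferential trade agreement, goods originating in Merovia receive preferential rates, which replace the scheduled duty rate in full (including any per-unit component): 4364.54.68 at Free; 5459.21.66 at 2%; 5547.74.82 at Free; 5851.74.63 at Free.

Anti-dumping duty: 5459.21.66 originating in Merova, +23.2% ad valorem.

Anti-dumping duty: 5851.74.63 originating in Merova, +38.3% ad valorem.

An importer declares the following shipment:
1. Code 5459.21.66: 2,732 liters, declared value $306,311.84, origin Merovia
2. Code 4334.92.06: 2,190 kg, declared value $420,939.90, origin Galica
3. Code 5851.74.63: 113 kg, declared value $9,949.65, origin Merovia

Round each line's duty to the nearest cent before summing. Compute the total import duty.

Line 1 (5459.21.66, Merovia, 2,732 liters, $306,311.84):
Base rate for 5459.21.66 is 10.5% + $0.10/liter.
Origin Merovia qualifies under the Casovia–Merovia agreement and 5459.21.66 is covered: preferential rate 2% applies instead.
The additional-duty order on 5459.21.66 targets Merova, not Merovia; it does not apply.
Duty = $306,311.84 × 2% = $6,126.24.
Line 2 (4334.92.06, Galica, 2,190 kg, $420,939.90):
Base rate for 4334.92.06 is 0.5% + $1.58/kg.
Duty = $420,939.90 × 0.5% + 2,190 × $1.58 = $5,564.90.
Line 3 (5851.74.63, Merovia, 113 kg, $9,949.65):
Base rate for 5851.74.63 is 27.5%.
Origin Merovia qualifies under the Casovia–Merovia agreement and 5851.74.63 is covered: preferential rate Free applies instead.
The additional-duty order on 5851.74.63 targets Merova, not Merovia; it does not apply.
Duty = $9,949.65 × 0% = $0.00.
Total = $6,126.24 + $5,564.90 + $0.00 = $11,691.14.

$11,691.14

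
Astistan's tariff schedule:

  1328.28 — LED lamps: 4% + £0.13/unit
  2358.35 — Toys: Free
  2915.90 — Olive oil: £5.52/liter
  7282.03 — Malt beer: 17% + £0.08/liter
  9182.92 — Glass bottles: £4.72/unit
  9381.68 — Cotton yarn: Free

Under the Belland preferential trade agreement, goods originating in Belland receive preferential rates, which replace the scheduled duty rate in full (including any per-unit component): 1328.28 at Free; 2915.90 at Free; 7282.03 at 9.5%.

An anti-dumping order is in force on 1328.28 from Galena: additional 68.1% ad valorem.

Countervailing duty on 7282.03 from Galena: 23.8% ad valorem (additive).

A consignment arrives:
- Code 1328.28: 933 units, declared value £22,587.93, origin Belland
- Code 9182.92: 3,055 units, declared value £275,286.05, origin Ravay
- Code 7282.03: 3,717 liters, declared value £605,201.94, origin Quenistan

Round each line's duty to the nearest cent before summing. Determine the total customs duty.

Line 1 (1328.28, Belland, 933 units, £22,587.93):
Base rate for 1328.28 is 4% + £0.13/unit.
Origin Belland qualifies under the Astistan–Belland agreement and 1328.28 is covered: preferential rate Free applies instead.
The additional-duty order on 1328.28 targets Galena, not Belland; it does not apply.
Duty = £22,587.93 × 0% = £0.00.
Line 2 (9182.92, Ravay, 3,055 units, £275,286.05):
Base rate for 9182.92 is £4.72/unit.
Duty = 3,055 × £4.72 = £14,419.60.
Line 3 (7282.03, Quenistan, 3,717 liters, £605,201.94):
Base rate for 7282.03 is 17% + £0.08/liter.
7282.03 has an FTA preferential rate, but origin Quenistan is not Belland; base rate stands.
The additional-duty order on 7282.03 targets Galena, not Quenistan; it does not apply.
Duty = £605,201.94 × 17% + 3,717 × £0.08 = £103,181.69.
Total = £0.00 + £14,419.60 + £103,181.69 = £117,601.29.

£117,601.29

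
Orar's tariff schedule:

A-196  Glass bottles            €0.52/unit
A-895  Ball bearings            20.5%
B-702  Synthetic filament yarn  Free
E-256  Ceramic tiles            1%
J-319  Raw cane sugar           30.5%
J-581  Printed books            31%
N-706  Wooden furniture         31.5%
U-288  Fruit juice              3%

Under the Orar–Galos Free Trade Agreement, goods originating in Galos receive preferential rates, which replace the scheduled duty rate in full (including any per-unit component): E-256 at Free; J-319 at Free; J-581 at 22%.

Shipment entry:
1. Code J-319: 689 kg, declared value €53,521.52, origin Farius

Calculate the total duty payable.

Line 1 (J-319, Farius, 689 kg, €53,521.52):
Base rate for J-319 is 30.5%.
J-319 has an FTA preferential rate, but origin Farius is not Galos; base rate stands.
Duty = €53,521.52 × 30.5% = €16,324.06.

€16,324.06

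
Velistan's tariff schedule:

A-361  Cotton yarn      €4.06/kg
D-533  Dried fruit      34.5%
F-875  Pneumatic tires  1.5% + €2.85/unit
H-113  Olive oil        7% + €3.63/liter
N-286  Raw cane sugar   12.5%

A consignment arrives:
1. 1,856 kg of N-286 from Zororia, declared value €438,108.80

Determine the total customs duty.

€54,763.60

Line 1 (N-286, Zororia, 1,856 kg, €438,108.80):
Base rate for N-286 is 12.5%.
Duty = €438,108.80 × 12.5% = €54,763.60.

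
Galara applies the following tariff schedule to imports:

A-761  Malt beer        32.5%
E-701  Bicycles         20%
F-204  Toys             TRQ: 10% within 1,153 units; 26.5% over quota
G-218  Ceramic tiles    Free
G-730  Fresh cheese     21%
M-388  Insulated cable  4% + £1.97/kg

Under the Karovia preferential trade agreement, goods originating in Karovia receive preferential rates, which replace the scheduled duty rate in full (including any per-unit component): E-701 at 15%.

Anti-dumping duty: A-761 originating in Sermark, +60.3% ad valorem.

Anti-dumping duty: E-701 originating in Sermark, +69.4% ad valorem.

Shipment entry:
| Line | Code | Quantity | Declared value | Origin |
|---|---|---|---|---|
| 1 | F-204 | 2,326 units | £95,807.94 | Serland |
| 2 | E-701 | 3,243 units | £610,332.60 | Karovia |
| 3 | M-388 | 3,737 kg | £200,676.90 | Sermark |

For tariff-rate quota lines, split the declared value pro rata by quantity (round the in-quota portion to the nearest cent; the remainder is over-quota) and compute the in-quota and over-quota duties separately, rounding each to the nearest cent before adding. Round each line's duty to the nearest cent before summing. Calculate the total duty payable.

Line 1 (F-204, Serland, 2,326 units, £95,807.94):
Code F-204 is under a tariff-rate quota (threshold 1,153 units). In-quota: 1,153 units at 10%; over-quota: 1,173 units at 26.5%.
Pro-rata value split: in-quota = £95,807.94 × 1,153/2,326 = £47,492.07; over-quota = £95,807.94 − £47,492.07 = £48,315.87.
In-quota duty = £47,492.07 × 10% = £4,749.21. Over-quota duty = £48,315.87 × 26.5% = £12,803.71.
Line duty = £4,749.21 + £12,803.71 = £17,552.92.
Line 2 (E-701, Karovia, 3,243 units, £610,332.60):
Base rate for E-701 is 20%.
Origin Karovia qualifies under the Galara–Karovia agreement and E-701 is covered: preferential rate 15% applies instead.
The additional-duty order on E-701 targets Sermark, not Karovia; it does not apply.
Duty = £610,332.60 × 15% = £91,549.89.
Line 3 (M-388, Sermark, 3,737 kg, £200,676.90):
Base rate for M-388 is 4% + £1.97/kg.
Duty = £200,676.90 × 4% + 3,737 × £1.97 = £15,388.97.
Total = £17,552.92 + £91,549.89 + £15,388.97 = £124,491.78.

£124,491.78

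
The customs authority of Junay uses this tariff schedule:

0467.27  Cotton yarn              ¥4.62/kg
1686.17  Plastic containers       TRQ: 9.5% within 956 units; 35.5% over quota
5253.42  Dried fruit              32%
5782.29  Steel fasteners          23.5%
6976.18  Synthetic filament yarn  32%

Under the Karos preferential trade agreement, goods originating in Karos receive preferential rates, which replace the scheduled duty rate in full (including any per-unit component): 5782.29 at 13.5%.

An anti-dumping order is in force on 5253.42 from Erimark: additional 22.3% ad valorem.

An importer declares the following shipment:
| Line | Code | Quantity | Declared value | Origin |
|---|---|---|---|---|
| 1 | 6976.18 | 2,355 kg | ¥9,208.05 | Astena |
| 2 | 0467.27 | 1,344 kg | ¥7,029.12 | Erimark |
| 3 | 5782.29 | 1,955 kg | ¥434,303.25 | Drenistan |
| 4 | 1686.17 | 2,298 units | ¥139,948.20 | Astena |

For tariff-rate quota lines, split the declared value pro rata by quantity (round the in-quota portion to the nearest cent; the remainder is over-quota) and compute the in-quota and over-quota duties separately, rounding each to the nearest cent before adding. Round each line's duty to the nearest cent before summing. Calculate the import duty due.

¥145,761.43

Line 1 (6976.18, Astena, 2,355 kg, ¥9,208.05):
Base rate for 6976.18 is 32%.
Duty = ¥9,208.05 × 32% = ¥2,946.58.
Line 2 (0467.27, Erimark, 1,344 kg, ¥7,029.12):
Base rate for 0467.27 is ¥4.62/kg.
Duty = 1,344 × ¥4.62 = ¥6,209.28.
Line 3 (5782.29, Drenistan, 1,955 kg, ¥434,303.25):
Base rate for 5782.29 is 23.5%.
5782.29 has an FTA preferential rate, but origin Drenistan is not Karos; base rate stands.
Duty = ¥434,303.25 × 23.5% = ¥102,061.26.
Line 4 (1686.17, Astena, 2,298 units, ¥139,948.20):
Code 1686.17 is under a tariff-rate quota (threshold 956 units). In-quota: 956 units at 9.5%; over-quota: 1,342 units at 35.5%.
Pro-rata value split: in-quota = ¥139,948.20 × 956/2,298 = ¥58,220.40; over-quota = ¥139,948.20 − ¥58,220.40 = ¥81,727.80.
In-quota duty = ¥58,220.40 × 9.5% = ¥5,530.94. Over-quota duty = ¥81,727.80 × 35.5% = ¥29,013.37.
Line duty = ¥5,530.94 + ¥29,013.37 = ¥34,544.31.
Total = ¥2,946.58 + ¥6,209.28 + ¥102,061.26 + ¥34,544.31 = ¥145,761.43.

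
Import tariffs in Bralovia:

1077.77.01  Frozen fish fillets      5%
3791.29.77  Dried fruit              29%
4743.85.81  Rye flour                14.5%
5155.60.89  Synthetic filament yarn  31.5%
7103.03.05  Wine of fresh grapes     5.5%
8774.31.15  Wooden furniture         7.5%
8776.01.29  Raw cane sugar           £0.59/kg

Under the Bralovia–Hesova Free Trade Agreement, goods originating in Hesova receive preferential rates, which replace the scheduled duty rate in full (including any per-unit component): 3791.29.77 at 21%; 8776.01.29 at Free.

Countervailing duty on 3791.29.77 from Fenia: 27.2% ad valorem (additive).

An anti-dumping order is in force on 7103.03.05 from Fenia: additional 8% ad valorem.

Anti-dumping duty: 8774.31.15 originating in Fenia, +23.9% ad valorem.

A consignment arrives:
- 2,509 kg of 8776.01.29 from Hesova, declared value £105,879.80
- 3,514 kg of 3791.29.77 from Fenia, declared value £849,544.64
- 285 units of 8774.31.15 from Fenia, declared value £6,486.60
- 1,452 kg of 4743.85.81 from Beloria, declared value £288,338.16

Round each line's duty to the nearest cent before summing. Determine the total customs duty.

Line 1 (8776.01.29, Hesova, 2,509 kg, £105,879.80):
Base rate for 8776.01.29 is £0.59/kg.
Origin Hesova qualifies under the Bralovia–Hesova agreement and 8776.01.29 is covered: preferential rate Free applies instead.
Duty = £105,879.80 × 0% = £0.00.
Line 2 (3791.29.77, Fenia, 3,514 kg, £849,544.64):
Base rate for 3791.29.77 is 29%.
3791.29.77 has an FTA preferential rate, but origin Fenia is not Hesova; base rate stands.
Additional duty on 3791.29.77 from Fenia: +27.2%. Applied ad valorem rate: 29% + 27.2% = 56.2%.
Duty = £849,544.64 × 56.2% = £477,444.09.
Line 3 (8774.31.15, Fenia, 285 units, £6,486.60):
Base rate for 8774.31.15 is 7.5%.
Additional duty on 8774.31.15 from Fenia: +23.9%. Applied ad valorem rate: 7.5% + 23.9% = 31.4%.
Duty = £6,486.60 × 31.4% = £2,036.79.
Line 4 (4743.85.81, Beloria, 1,452 kg, £288,338.16):
Base rate for 4743.85.81 is 14.5%.
Duty = £288,338.16 × 14.5% = £41,809.03.
Total = £0.00 + £477,444.09 + £2,036.79 + £41,809.03 = £521,289.91.

£521,289.91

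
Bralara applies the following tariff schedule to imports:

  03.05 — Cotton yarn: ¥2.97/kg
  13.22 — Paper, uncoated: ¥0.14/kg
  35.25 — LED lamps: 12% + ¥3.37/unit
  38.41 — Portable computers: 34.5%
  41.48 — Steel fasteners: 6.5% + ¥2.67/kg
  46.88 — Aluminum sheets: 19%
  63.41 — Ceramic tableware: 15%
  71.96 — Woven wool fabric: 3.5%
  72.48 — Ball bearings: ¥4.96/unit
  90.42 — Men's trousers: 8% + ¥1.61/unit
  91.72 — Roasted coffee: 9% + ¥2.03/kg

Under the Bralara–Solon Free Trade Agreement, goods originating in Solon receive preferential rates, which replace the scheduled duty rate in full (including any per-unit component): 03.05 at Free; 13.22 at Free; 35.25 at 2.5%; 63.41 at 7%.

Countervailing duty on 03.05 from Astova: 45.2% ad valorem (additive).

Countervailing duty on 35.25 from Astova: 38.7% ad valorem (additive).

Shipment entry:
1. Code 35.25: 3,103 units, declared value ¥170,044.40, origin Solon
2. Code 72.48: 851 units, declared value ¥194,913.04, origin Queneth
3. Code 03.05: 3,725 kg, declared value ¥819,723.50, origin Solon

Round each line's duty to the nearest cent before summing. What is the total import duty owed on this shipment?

¥8,472.07

Line 1 (35.25, Solon, 3,103 units, ¥170,044.40):
Base rate for 35.25 is 12% + ¥3.37/unit.
Origin Solon qualifies under the Bralara–Solon agreement and 35.25 is covered: preferential rate 2.5% applies instead.
The additional-duty order on 35.25 targets Astova, not Solon; it does not apply.
Duty = ¥170,044.40 × 2.5% = ¥4,251.11.
Line 2 (72.48, Queneth, 851 units, ¥194,913.04):
Base rate for 72.48 is ¥4.96/unit.
Duty = 851 × ¥4.96 = ¥4,220.96.
Line 3 (03.05, Solon, 3,725 kg, ¥819,723.50):
Base rate for 03.05 is ¥2.97/kg.
Origin Solon qualifies under the Bralara–Solon agreement and 03.05 is covered: preferential rate Free applies instead.
The additional-duty order on 03.05 targets Astova, not Solon; it does not apply.
Duty = ¥819,723.50 × 0% = ¥0.00.
Total = ¥4,251.11 + ¥4,220.96 + ¥0.00 = ¥8,472.07.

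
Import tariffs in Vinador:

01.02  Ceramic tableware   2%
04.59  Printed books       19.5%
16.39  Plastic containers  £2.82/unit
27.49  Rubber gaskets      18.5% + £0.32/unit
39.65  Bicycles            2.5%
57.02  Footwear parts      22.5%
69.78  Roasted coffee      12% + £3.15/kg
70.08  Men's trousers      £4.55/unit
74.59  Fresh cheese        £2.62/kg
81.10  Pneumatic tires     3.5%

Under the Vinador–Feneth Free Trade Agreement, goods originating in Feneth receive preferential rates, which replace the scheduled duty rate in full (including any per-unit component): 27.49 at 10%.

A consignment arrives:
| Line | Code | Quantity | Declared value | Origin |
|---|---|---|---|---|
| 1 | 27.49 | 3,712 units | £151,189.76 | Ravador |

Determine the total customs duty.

Line 1 (27.49, Ravador, 3,712 units, £151,189.76):
Base rate for 27.49 is 18.5% + £0.32/unit.
27.49 has an FTA preferential rate, but origin Ravador is not Feneth; base rate stands.
Duty = £151,189.76 × 18.5% + 3,712 × £0.32 = £29,157.95.

£29,157.95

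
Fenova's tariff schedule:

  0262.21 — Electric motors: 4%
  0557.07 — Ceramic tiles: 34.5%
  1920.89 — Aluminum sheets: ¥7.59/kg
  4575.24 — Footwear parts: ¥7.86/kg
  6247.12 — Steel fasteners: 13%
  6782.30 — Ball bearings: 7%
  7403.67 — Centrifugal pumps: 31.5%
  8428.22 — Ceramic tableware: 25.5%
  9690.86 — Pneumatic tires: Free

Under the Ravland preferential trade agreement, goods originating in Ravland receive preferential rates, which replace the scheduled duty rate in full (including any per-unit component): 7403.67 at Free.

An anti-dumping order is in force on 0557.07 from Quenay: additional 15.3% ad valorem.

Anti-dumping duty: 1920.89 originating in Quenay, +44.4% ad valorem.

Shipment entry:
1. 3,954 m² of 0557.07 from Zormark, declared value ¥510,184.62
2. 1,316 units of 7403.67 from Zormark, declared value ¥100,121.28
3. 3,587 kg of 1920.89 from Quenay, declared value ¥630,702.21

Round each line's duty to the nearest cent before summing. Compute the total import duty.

Line 1 (0557.07, Zormark, 3,954 m², ¥510,184.62):
Base rate for 0557.07 is 34.5%.
The additional-duty order on 0557.07 targets Quenay, not Zormark; it does not apply.
Duty = ¥510,184.62 × 34.5% = ¥176,013.69.
Line 2 (7403.67, Zormark, 1,316 units, ¥100,121.28):
Base rate for 7403.67 is 31.5%.
7403.67 has an FTA preferential rate, but origin Zormark is not Ravland; base rate stands.
Duty = ¥100,121.28 × 31.5% = ¥31,538.20.
Line 3 (1920.89, Quenay, 3,587 kg, ¥630,702.21):
Base rate for 1920.89 is ¥7.59/kg.
Additional duty on 1920.89 from Quenay: +44.4% ad valorem. Applied ad valorem rate = 44.4%.
Duty = ¥630,702.21 × 44.4% + 3,587 × ¥7.59 = ¥307,257.11.
Total = ¥176,013.69 + ¥31,538.20 + ¥307,257.11 = ¥514,809.00.

¥514,809.00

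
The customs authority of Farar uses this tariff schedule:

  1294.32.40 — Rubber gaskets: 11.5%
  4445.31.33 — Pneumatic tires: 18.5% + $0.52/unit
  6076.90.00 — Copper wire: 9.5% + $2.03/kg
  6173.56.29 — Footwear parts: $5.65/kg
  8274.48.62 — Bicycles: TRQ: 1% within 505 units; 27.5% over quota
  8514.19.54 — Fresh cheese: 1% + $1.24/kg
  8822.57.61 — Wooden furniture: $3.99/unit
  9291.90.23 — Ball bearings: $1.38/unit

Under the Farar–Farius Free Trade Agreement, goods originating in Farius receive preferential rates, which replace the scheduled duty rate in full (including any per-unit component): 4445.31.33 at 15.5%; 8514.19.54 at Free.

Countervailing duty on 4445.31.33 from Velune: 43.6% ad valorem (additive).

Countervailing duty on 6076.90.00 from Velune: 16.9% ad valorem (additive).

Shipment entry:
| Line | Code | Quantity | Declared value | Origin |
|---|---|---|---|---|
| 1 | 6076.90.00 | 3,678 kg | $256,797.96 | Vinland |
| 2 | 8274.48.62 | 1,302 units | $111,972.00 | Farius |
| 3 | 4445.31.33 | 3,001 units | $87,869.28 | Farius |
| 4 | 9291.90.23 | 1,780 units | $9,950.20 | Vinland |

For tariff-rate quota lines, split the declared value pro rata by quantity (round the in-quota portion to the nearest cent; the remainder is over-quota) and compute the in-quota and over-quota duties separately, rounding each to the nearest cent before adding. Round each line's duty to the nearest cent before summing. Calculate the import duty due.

Line 1 (6076.90.00, Vinland, 3,678 kg, $256,797.96):
Base rate for 6076.90.00 is 9.5% + $2.03/kg.
The additional-duty order on 6076.90.00 targets Velune, not Vinland; it does not apply.
Duty = $256,797.96 × 9.5% + 3,678 × $2.03 = $31,862.15.
Line 2 (8274.48.62, Farius, 1,302 units, $111,972.00):
Code 8274.48.62 is under a tariff-rate quota (threshold 505 units). In-quota: 505 units at 1%; over-quota: 797 units at 27.5%.
Pro-rata value split: in-quota = $111,972.00 × 505/1,302 = $43,430.00; over-quota = $111,972.00 − $43,430.00 = $68,542.00.
In-quota duty = $43,430.00 × 1% = $434.30. Over-quota duty = $68,542.00 × 27.5% = $18,849.05.
Line duty = $434.30 + $18,849.05 = $19,283.35.
Line 3 (4445.31.33, Farius, 3,001 units, $87,869.28):
Base rate for 4445.31.33 is 18.5% + $0.52/unit.
Origin Farius qualifies under the Farar–Farius agreement and 4445.31.33 is covered: preferential rate 15.5% applies instead.
The additional-duty order on 4445.31.33 targets Velune, not Farius; it does not apply.
Duty = $87,869.28 × 15.5% = $13,619.74.
Line 4 (9291.90.23, Vinland, 1,780 units, $9,950.20):
Base rate for 9291.90.23 is $1.38/unit.
Duty = 1,780 × $1.38 = $2,456.40.
Total = $31,862.15 + $19,283.35 + $13,619.74 + $2,456.40 = $67,221.64.

$67,221.64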